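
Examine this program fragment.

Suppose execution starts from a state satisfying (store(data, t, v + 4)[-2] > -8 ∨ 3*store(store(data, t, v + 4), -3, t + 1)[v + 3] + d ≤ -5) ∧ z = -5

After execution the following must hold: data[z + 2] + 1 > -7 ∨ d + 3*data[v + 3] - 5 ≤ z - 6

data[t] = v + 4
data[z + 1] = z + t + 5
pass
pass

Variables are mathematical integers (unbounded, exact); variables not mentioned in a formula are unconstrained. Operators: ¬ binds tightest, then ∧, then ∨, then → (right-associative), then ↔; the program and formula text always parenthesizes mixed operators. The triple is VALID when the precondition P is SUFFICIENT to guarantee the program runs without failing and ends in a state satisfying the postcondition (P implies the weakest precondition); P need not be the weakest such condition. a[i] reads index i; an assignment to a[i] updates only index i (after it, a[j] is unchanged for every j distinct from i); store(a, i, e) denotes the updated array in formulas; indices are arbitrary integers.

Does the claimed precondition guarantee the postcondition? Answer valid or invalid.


Working backward. After the program, the postcondition data[z + 2] + 1 > -7 ∨ d + 3*data[v + 3] - 5 ≤ z - 6 must hold; in canonical form it is data[z + 2] > -8 ∨ 3*data[v + 3] + d ≤ z - 1.
Before skip: data[z + 2] > -8 ∨ 3*data[v + 3] + d ≤ z - 1
Before skip: data[z + 2] > -8 ∨ 3*data[v + 3] + d ≤ z - 1
Before data[z + 1] := z + t + 5: store(data, z + 1, t + z + 5)[z + 2] > -8 ∨ 3*store(data, z + 1, t + z + 5)[v + 3] + d ≤ z - 1
Before data[t] := v + 4: store(store(data, t, v + 4), z + 1, t + z + 5)[z + 2] > -8 ∨ 3*store(store(data, t, v + 4), z + 1, t + z + 5)[v + 3] + d ≤ z - 1
The weakest precondition is store(store(data, t, v + 4), z + 1, t + z + 5)[z + 2] > -8 ∨ 3*store(store(data, t, v + 4), z + 1, t + z + 5)[v + 3] + d ≤ z - 1.
Check whether (store(data, t, v + 4)[-2] > -8 ∨ 3*store(store(data, t, v + 4), -3, t + 1)[v + 3] + d ≤ -5) ∧ z = -5 implies it.
Countermodel: at the initial state d = 0, data = {[-32142] = 2, [-4] = 2, [-3] = -8, [-2] = 0, [57876] = 4818, elsewhere 2}, t = -32142, v = 57873, z = -5, the precondition holds but the weakest precondition fails.
Answer: invalid


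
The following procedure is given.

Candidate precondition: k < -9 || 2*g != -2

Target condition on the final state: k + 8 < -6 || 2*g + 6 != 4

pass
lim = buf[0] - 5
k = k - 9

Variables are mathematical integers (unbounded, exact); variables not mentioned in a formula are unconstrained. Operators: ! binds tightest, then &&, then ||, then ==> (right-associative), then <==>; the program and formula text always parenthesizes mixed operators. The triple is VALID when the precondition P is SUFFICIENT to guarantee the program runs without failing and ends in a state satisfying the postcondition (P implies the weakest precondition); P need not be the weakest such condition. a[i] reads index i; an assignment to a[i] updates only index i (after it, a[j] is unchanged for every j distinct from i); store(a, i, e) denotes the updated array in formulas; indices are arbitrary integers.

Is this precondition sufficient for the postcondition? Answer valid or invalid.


Working backward. After the program, the postcondition k + 8 < -6 || 2*g + 6 != 4 must hold; in canonical form it is k < -14 || 2*g != -2.
Before k := k - 9: k < -5 || 2*g != -2
Before lim := buf[0] - 5: k < -5 || 2*g != -2
Before skip: k < -5 || 2*g != -2
The weakest precondition is k < -5 || 2*g != -2.
Check whether k < -9 || 2*g != -2 implies it.
Every state satisfying the precondition satisfies the weakest precondition: the implication holds.
Answer: valid


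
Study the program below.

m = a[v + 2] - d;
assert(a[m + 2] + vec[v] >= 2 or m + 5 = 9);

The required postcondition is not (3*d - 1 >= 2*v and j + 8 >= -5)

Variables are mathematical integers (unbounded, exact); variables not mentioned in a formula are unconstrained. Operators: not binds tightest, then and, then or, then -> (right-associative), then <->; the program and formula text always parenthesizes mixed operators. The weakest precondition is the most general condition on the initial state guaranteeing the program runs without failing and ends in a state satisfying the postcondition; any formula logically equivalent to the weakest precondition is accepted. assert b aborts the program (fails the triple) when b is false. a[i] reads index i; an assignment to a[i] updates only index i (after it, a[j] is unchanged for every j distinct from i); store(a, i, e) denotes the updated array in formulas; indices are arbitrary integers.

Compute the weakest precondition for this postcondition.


Working backward. After the program, the postcondition not (3*d - 1 >= 2*v and j + 8 >= -5) must hold; in canonical form it is not (3*d >= 2*v + 1 and j >= -13).
Before assert a[m + 2] + vec[v] >= 2 or m + 5 = 9: (a[m + 2] + vec[v] >= 2 or m = 4) and (not (3*d >= 2*v + 1 and j >= -13))
Before m := a[v + 2] - d: (a[a[v + 2] - d + 2] + vec[v] >= 2 or a[v + 2] = d + 4) and (not (3*d >= 2*v + 1 and j >= -13))
Answer: WP = (a[a[v + 2] - d + 2] + vec[v] >= 2 or a[v + 2] = d + 4) and (not (3*d >= 2*v + 1 and j >= -13))


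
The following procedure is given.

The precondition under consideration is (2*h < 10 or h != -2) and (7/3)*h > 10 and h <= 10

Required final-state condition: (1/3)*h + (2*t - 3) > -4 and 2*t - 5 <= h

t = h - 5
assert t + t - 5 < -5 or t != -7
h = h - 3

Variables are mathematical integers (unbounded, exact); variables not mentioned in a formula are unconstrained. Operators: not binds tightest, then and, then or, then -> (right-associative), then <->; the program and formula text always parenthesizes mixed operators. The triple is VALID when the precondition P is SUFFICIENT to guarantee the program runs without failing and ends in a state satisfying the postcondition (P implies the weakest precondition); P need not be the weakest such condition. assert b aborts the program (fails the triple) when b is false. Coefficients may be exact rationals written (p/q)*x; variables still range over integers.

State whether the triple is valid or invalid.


Working backward. After the program, the postcondition (1/3)*h + (2*t - 3) > -4 and 2*t - 5 <= h must hold; in canonical form it is (1/3)*h + 2*t > -1 and 2*t <= h + 5.
Before h := h - 3: (1/3)*h + 2*t > 0 and 2*t <= h + 2
Before assert t + t - 5 < -5 or t != -7: (2*t < 0 or t != -7) and (1/3)*h + 2*t > 0 and 2*t <= h + 2
Before t := h - 5: (2*h < 10 or h != -2) and (7/3)*h > 10 and h <= 12
The weakest precondition is (2*h < 10 or h != -2) and (7/3)*h > 10 and h <= 12.
Check whether (2*h < 10 or h != -2) and (7/3)*h > 10 and h <= 10 implies it.
Every state satisfying the precondition satisfies the weakest precondition: the implication holds.
Answer: valid


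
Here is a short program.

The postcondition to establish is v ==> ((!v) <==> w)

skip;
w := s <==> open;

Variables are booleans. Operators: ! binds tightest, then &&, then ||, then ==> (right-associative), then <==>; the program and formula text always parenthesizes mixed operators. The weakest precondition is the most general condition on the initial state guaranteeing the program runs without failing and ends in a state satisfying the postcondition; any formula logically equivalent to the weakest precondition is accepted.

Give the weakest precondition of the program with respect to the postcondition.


Working backward. After the program, v ==> ((!v) <==> w) must hold.
Before w := s <==> open: v ==> ((!v) <==> (s <==> open))
Before skip: v ==> ((!v) <==> (s <==> open))
Answer: WP = v ==> ((!v) <==> (s <==> open))


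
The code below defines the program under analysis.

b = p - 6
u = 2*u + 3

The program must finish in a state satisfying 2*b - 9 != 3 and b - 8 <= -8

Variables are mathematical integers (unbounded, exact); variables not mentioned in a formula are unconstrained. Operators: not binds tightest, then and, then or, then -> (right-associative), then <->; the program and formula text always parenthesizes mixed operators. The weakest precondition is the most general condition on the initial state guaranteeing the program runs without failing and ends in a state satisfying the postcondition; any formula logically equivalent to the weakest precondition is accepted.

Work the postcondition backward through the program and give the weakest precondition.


Working backward. After the program, the postcondition 2*b - 9 != 3 and b - 8 <= -8 must hold; in canonical form it is 2*b != 12 and b <= 0.
Before u := 2*u + 3: 2*b != 12 and b <= 0
Before b := p - 6: 2*p != 24 and p <= 6
Answer: WP = 2*p != 24 and p <= 6


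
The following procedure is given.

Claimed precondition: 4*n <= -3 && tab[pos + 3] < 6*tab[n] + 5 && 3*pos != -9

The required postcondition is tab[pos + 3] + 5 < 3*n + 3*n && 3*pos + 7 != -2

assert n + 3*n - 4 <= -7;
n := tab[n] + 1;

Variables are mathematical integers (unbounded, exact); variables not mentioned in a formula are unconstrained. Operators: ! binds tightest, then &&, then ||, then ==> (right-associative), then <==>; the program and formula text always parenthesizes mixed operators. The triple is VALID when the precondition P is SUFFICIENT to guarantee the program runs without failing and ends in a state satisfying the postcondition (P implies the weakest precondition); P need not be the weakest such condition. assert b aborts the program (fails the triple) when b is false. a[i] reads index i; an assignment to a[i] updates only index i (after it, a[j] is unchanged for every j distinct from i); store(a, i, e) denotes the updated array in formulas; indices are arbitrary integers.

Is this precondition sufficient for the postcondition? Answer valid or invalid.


Working backward. After the program, the postcondition tab[pos + 3] + 5 < 3*n + 3*n && 3*pos + 7 != -2 must hold; in canonical form it is tab[pos + 3] < 6*n - 5 && 3*pos != -9.
Before n := tab[n] + 1: tab[pos + 3] < 6*tab[n] + 1 && 3*pos != -9
Before assert n + 3*n - 4 <= -7: 4*n <= -3 && tab[pos + 3] < 6*tab[n] + 1 && 3*pos != -9
The weakest precondition is 4*n <= -3 && tab[pos + 3] < 6*tab[n] + 1 && 3*pos != -9.
Check whether 4*n <= -3 && tab[pos + 3] < 6*tab[n] + 5 && 3*pos != -9 implies it.
Countermodel: at the initial state n = -1, pos = -6520, tab = {[-6517] = 93121, [-1] = 15520, elsewhere 93121}, the precondition holds but the weakest precondition fails.
Answer: invalid


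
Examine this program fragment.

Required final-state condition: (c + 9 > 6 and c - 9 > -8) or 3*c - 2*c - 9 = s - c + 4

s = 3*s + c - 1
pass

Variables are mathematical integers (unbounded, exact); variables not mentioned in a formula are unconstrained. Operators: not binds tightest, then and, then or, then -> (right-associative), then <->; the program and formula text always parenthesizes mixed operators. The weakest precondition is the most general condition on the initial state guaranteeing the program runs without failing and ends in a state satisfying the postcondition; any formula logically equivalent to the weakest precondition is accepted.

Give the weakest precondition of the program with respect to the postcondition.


Working backward. After the program, the postcondition (c + 9 > 6 and c - 9 > -8) or 3*c - 2*c - 9 = s - c + 4 must hold; in canonical form it is (c > -3 and c > 1) or 2*c = s + 13.
Before skip: (c > -3 and c > 1) or 2*c = s + 13
Before s := 3*s + c - 1: (c > -3 and c > 1) or c = 3*s + 12
Answer: WP = (c > -3 and c > 1) or c = 3*s + 12


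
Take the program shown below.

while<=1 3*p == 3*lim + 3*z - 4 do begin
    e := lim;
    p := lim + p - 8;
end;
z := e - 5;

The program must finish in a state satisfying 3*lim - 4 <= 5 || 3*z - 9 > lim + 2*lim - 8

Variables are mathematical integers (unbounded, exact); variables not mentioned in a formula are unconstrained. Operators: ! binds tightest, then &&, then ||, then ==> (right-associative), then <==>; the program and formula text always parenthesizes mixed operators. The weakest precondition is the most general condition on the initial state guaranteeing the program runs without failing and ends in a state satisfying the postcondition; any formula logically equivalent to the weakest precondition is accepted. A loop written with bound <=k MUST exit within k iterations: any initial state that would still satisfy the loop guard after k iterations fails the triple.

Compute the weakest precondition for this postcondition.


Working backward. After the program, the postcondition 3*lim - 4 <= 5 || 3*z - 9 > lim + 2*lim - 8 must hold; in canonical form it is 3*lim <= 9 || 3*z > 3*lim + 1.
Before z := e - 5: 3*lim <= 9 || 3*e > 3*lim + 16
Before the loop (bound <=1), unroll the exhaustion recursion (WP_0 = exit-now case; WP_j = one more guarded iteration, up to j = 1):
  WP_0: (!(3*p == 3*lim + 3*z - 4)) && (3*lim <= 9 || 3*e > 3*lim + 16)
  WP_1: (3*p == 3*lim + 3*z - 4 ==> ((!(3*p == 3*z + 20)) && 3*lim <= 9)) && ((!(3*p == 3*lim + 3*z - 4)) ==> (3*lim <= 9 || 3*e > 3*lim + 16))
So before the loop: (3*p == 3*lim + 3*z - 4 ==> ((!(3*p == 3*z + 20)) && 3*lim <= 9)) && ((!(3*p == 3*lim + 3*z - 4)) ==> (3*lim <= 9 || 3*e > 3*lim + 16))
Answer: WP = (3*p == 3*lim + 3*z - 4 ==> ((!(3*p == 3*z + 20)) && 3*lim <= 9)) && ((!(3*p == 3*lim + 3*z - 4)) ==> (3*lim <= 9 || 3*e > 3*lim + 16))


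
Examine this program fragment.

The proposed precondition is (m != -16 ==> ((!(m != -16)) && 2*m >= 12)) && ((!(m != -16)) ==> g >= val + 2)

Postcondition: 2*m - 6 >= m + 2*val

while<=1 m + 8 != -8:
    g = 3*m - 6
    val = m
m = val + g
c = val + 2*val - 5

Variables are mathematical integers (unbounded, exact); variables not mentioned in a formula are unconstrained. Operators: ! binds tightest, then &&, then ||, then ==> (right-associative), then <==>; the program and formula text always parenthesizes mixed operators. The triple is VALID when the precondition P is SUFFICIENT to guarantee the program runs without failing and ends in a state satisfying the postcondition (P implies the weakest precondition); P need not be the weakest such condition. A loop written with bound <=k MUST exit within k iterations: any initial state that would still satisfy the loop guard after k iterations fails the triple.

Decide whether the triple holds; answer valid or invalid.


Working backward. After the program, the postcondition 2*m - 6 >= m + 2*val must hold; in canonical form it is m >= 2*val + 6.
Before c := val + 2*val - 5: m >= 2*val + 6
Before m := val + g: g >= val + 6
Before the loop (bound <=1), unroll the exhaustion recursion (WP_0 = exit-now case; WP_j = one more guarded iteration, up to j = 1):
  WP_0: (!(m != -16)) && g >= val + 6
  WP_1: (m != -16 ==> ((!(m != -16)) && 2*m >= 12)) && ((!(m != -16)) ==> g >= val + 6)
So before the loop: (m != -16 ==> ((!(m != -16)) && 2*m >= 12)) && ((!(m != -16)) ==> g >= val + 6)
The weakest precondition is (m != -16 ==> ((!(m != -16)) && 2*m >= 12)) && ((!(m != -16)) ==> g >= val + 6).
Check whether (m != -16 ==> ((!(m != -16)) && 2*m >= 12)) && ((!(m != -16)) ==> g >= val + 2) implies it.
Countermodel: at the initial state g = 2, m = -16, val = 0, the precondition holds but the weakest precondition fails.
Answer: invalid


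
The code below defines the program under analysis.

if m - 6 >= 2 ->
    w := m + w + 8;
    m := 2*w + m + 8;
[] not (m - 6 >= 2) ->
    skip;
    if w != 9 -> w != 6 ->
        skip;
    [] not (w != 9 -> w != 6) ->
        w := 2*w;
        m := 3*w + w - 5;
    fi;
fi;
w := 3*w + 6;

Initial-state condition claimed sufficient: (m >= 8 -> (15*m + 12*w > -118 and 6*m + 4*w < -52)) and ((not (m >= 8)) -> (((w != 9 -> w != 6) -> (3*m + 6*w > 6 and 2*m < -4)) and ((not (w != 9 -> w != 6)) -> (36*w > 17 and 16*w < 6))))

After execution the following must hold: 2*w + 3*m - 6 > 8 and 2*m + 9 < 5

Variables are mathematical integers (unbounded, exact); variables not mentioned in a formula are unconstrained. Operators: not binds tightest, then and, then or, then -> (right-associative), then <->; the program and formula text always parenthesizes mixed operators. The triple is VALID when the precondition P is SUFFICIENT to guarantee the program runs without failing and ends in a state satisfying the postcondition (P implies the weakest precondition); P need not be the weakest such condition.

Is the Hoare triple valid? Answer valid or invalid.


Working backward. After the program, the postcondition 2*w + 3*m - 6 > 8 and 2*m + 9 < 5 must hold; in canonical form it is 3*m + 2*w > 14 and 2*m < -4.
Before w := 3*w + 6: 3*m + 6*w > 2 and 2*m < -4
Then branch requires 15*m + 12*w > -118 and 6*m + 4*w < -52; else branch requires ((w != 9 -> w != 6) -> (3*m + 6*w > 2 and 2*m < -4)) and ((not (w != 9 -> w != 6)) -> (36*w > 17 and 16*w < 6)).
Before the if: (m >= 8 -> (15*m + 12*w > -118 and 6*m + 4*w < -52)) and ((not (m >= 8)) -> (((w != 9 -> w != 6) -> (3*m + 6*w > 2 and 2*m < -4)) and ((not (w != 9 -> w != 6)) -> (36*w > 17 and 16*w < 6))))
The weakest precondition is (m >= 8 -> (15*m + 12*w > -118 and 6*m + 4*w < -52)) and ((not (m >= 8)) -> (((w != 9 -> w != 6) -> (3*m + 6*w > 2 and 2*m < -4)) and ((not (w != 9 -> w != 6)) -> (36*w > 17 and 16*w < 6)))).
Check whether (m >= 8 -> (15*m + 12*w > -118 and 6*m + 4*w < -52)) and ((not (m >= 8)) -> (((w != 9 -> w != 6) -> (3*m + 6*w > 6 and 2*m < -4)) and ((not (w != 9 -> w != 6)) -> (36*w > 17 and 16*w < 6)))) implies it.
Every state satisfying the precondition satisfies the weakest precondition: the implication holds.
Answer: valid


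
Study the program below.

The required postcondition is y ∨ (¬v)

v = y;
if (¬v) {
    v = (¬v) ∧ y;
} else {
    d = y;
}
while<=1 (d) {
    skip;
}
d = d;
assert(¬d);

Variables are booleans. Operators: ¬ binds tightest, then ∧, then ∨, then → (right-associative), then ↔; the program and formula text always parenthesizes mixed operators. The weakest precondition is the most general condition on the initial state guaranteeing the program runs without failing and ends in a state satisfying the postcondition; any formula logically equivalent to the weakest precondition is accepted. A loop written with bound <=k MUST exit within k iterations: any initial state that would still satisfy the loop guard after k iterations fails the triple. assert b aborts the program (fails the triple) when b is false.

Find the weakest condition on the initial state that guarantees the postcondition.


Working backward. After the program, y ∨ (¬v) must hold.
Before assert ¬d: (¬d) ∧ (y ∨ (¬v))
Before d := d: (¬d) ∧ (y ∨ (¬v))
Before the loop (bound <=1), unroll the exhaustion recursion (WP_0 = exit-now case; WP_j = one more guarded iteration, up to j = 1):
  WP_0: (¬d) ∧ (y ∨ (¬v))
  WP_1: (d → ((¬d) ∧ (y ∨ (¬v)))) ∧ ((¬d) → ((¬d) ∧ (y ∨ (¬v))))
So before the loop: (d → ((¬d) ∧ (y ∨ (¬v)))) ∧ ((¬d) → ((¬d) ∧ (y ∨ (¬v))))
Then branch requires (d → ((¬d) ∧ (y ∨ (¬((¬v) ∧ y))))) ∧ ((¬d) → ((¬d) ∧ (y ∨ (¬((¬v) ∧ y))))); else branch requires (y → ((¬y) ∧ (y ∨ (¬v)))) ∧ ((¬y) → ((¬y) ∧ (y ∨ (¬v)))).
Before the if: ((¬v) → ((d → ((¬d) ∧ (y ∨ (¬((¬v) ∧ y))))) ∧ ((¬d) → ((¬d) ∧ (y ∨ (¬((¬v) ∧ y))))))) ∧ (v → ((y → ((¬y) ∧ (y ∨ (¬v)))) ∧ ((¬y) → ((¬y) ∧ (y ∨ (¬v))))))
Before v := y: ((¬y) → (d → (¬d))) ∧ (y → (y → (¬y)))
Answer: WP = ((¬y) → (d → (¬d))) ∧ (y → (y → (¬y)))


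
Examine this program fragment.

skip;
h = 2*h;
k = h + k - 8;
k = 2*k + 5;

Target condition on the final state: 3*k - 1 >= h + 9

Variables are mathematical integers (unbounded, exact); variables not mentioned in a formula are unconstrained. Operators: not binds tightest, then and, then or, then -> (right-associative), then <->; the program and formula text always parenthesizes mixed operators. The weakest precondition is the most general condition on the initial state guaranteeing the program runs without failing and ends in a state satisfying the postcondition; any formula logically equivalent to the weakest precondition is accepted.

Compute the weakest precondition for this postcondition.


Working backward. After the program, the postcondition 3*k - 1 >= h + 9 must hold; in canonical form it is 3*k >= h + 10.
Before k := 2*k + 5: 6*k >= h - 5
Before k := h + k - 8: 5*h + 6*k >= 43
Before h := 2*h: 10*h + 6*k >= 43
Before skip: 10*h + 6*k >= 43
Answer: WP = 10*h + 6*k >= 43


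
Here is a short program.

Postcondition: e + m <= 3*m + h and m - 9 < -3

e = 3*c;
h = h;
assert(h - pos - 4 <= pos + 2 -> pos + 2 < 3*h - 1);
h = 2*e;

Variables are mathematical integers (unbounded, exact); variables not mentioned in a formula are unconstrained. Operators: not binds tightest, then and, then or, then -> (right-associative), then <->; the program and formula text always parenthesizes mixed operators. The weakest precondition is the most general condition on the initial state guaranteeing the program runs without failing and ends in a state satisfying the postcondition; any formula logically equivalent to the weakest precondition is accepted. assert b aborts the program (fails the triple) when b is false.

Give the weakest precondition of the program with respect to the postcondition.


Working backward. After the program, the postcondition e + m <= 3*m + h and m - 9 < -3 must hold; in canonical form it is e <= h + 2*m and m < 6.
Before h := 2*e: e + 2*m >= 0 and m < 6
Before assert h - pos - 4 <= pos + 2 -> pos + 2 < 3*h - 1: (h <= 2*pos + 6 -> pos < 3*h - 3) and e + 2*m >= 0 and m < 6
Before h := h: (h <= 2*pos + 6 -> pos < 3*h - 3) and e + 2*m >= 0 and m < 6
Before e := 3*c: (h <= 2*pos + 6 -> pos < 3*h - 3) and 3*c + 2*m >= 0 and m < 6
Answer: WP = (h <= 2*pos + 6 -> pos < 3*h - 3) and 3*c + 2*m >= 0 and m < 6


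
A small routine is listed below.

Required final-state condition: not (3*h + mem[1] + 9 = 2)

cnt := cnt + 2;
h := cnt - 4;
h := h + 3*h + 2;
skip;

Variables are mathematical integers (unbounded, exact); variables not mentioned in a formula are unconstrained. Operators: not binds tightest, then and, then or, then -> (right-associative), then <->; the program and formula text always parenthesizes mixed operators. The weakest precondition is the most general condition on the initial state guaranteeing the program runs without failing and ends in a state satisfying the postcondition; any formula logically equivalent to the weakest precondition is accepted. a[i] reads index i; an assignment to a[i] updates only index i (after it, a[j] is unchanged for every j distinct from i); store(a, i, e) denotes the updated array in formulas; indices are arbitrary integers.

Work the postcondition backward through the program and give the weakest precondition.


Working backward. After the program, the postcondition not (3*h + mem[1] + 9 = 2) must hold; in canonical form it is not (mem[1] + 3*h = -7).
Before skip: not (mem[1] + 3*h = -7)
Before h := h + 3*h + 2: not (mem[1] + 12*h = -13)
Before h := cnt - 4: not (mem[1] + 12*cnt = 35)
Before cnt := cnt + 2: not (mem[1] + 12*cnt = 11)
Answer: WP = not (mem[1] + 12*cnt = 11)


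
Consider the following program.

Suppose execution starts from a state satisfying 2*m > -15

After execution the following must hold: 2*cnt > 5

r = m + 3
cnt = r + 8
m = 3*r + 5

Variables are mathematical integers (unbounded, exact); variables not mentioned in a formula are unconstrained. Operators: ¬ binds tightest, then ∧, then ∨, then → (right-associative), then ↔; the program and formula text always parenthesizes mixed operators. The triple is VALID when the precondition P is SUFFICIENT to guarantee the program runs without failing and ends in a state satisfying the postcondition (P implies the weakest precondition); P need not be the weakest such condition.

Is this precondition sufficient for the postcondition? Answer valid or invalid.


Working backward. After the program, 2*cnt > 5 must hold.
Before m := 3*r + 5: 2*cnt > 5
Before cnt := r + 8: 2*r > -11
Before r := m + 3: 2*m > -17
The weakest precondition is 2*m > -17.
Check whether 2*m > -15 implies it.
Every state satisfying the precondition satisfies the weakest precondition: the implication holds.
Answer: valid


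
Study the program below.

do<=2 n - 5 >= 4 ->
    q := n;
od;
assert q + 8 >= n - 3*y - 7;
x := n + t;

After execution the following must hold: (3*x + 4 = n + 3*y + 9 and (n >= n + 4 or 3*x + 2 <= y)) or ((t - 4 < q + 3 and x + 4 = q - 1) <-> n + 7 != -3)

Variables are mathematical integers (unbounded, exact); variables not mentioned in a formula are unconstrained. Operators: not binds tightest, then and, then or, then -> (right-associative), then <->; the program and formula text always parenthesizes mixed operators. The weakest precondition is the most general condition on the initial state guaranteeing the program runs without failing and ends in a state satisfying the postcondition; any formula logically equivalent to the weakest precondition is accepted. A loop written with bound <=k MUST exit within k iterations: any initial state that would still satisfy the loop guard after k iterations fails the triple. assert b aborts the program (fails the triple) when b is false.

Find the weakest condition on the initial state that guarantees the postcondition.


Working backward. After the program, the postcondition (3*x + 4 = n + 3*y + 9 and (n >= n + 4 or 3*x + 2 <= y)) or ((t - 4 < q + 3 and x + 4 = q - 1) <-> n + 7 != -3) must hold; in canonical form it is (3*x = n + 3*y + 5 and 3*x <= y - 2) or ((t < q + 7 and x = q - 5) <-> n != -10).
Before x := n + t: (2*n + 3*t = 3*y + 5 and 3*n + 3*t <= y - 2) or ((t < q + 7 and n + t = q - 5) <-> n != -10)
Before assert q + 8 >= n - 3*y - 7: q + 3*y >= n - 15 and ((2*n + 3*t = 3*y + 5 and 3*n + 3*t <= y - 2) or ((t < q + 7 and n + t = q - 5) <-> n != -10))
Before the loop (bound <=2), unroll the exhaustion recursion (WP_0 = exit-now case; WP_j = one more guarded iteration, up to j = 2):
  WP_0: (not (n >= 9)) and q + 3*y >= n - 15 and ((2*n + 3*t = 3*y + 5 and 3*n + 3*t <= y - 2) or ((t < q + 7 and n + t = q - 5) <-> n != -10))
  WP_1: (n >= 9 -> ((not (n >= 9)) and 3*y >= -15 and ((2*n + 3*t = 3*y + 5 and 3*n + 3*t <= y - 2) or ((t < n + 7 and t = -5) <-> n != -10)))) and ((not (n >= 9)) -> (q + 3*y >= n - 15 and ((2*n + 3*t = 3*y + 5 and 3*n + 3*t <= y - 2) or ((t < q + 7 and n + t = q - 5) <-> n != -10))))
  WP_2: (n >= 9 -> ((n >= 9 -> ((not (n >= 9)) and 3*y >= -15 and ((2*n + 3*t = 3*y + 5 and 3*n + 3*t <= y - 2) or ((t < n + 7 and t = -5) <-> n != -10)))) and ((not (n >= 9)) -> (3*y >= -15 and ((2*n + 3*t = 3*y + 5 and 3*n + 3*t <= y - 2) or ((t < n + 7 and t = -5) <-> n != -10)))))) and ((not (n >= 9)) -> (q + 3*y >= n - 15 and ((2*n + 3*t = 3*y + 5 and 3*n + 3*t <= y - 2) or ((t < q + 7 and n + t = q - 5) <-> n != -10))))
So before the loop: (n >= 9 -> ((n >= 9 -> ((not (n >= 9)) and 3*y >= -15 and ((2*n + 3*t = 3*y + 5 and 3*n + 3*t <= y - 2) or ((t < n + 7 and t = -5) <-> n != -10)))) and ((not (n >= 9)) -> (3*y >= -15 and ((2*n + 3*t = 3*y + 5 and 3*n + 3*t <= y - 2) or ((t < n + 7 and t = -5) <-> n != -10)))))) and ((not (n >= 9)) -> (q + 3*y >= n - 15 and ((2*n + 3*t = 3*y + 5 and 3*n + 3*t <= y - 2) or ((t < q + 7 and n + t = q - 5) <-> n != -10))))
Answer: WP = (n >= 9 -> ((n >= 9 -> ((not (n >= 9)) and 3*y >= -15 and ((2*n + 3*t = 3*y + 5 and 3*n + 3*t <= y - 2) or ((t < n + 7 and t = -5) <-> n != -10)))) and ((not (n >= 9)) -> (3*y >= -15 and ((2*n + 3*t = 3*y + 5 and 3*n + 3*t <= y - 2) or ((t < n + 7 and t = -5) <-> n != -10)))))) and ((not (n >= 9)) -> (q + 3*y >= n - 15 and ((2*n + 3*t = 3*y + 5 and 3*n + 3*t <= y - 2) or ((t < q + 7 and n + t = q - 5) <-> n != -10))))


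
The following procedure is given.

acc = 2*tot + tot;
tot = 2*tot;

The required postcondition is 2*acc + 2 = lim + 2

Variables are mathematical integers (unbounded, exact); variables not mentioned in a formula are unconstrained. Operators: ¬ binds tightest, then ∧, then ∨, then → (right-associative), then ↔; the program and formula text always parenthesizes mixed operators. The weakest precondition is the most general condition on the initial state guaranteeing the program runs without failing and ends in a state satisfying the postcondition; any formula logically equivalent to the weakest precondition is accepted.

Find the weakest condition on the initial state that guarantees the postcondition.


Working backward. After the program, the postcondition 2*acc + 2 = lim + 2 must hold; in canonical form it is 2*acc = lim.
Before tot := 2*tot: 2*acc = lim
Before acc := 2*tot + tot: 6*tot = lim
Answer: WP = 6*tot = lim


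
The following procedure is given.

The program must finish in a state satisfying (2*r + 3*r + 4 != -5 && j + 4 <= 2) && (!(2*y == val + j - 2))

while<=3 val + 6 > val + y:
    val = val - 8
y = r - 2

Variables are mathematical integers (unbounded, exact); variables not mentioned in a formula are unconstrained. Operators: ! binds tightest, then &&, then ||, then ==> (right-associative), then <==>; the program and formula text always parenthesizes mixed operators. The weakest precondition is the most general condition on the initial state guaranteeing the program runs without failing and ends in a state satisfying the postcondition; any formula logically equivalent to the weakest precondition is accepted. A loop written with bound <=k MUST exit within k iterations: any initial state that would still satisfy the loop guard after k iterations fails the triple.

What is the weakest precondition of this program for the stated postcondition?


Working backward. After the program, the postcondition (2*r + 3*r + 4 != -5 && j + 4 <= 2) && (!(2*y == val + j - 2)) must hold; in canonical form it is 5*r != -9 && j <= -2 && (!(2*y == j + val - 2)).
Before y := r - 2: 5*r != -9 && j <= -2 && (!(2*r == j + val + 2))
Before the loop (bound <=3), unroll the exhaustion recursion (WP_0 = exit-now case; WP_j = one more guarded iteration, up to j = 3):
  WP_0: (!(y < 6)) && 5*r != -9 && j <= -2 && (!(2*r == j + val + 2))
  WP_1: (y < 6 ==> ((!(y < 6)) && 5*r != -9 && j <= -2 && (!(2*r == j + val - 6)))) && ((!(y < 6)) ==> (5*r != -9 && j <= -2 && (!(2*r == j + val + 2))))
  WP_2: (y < 6 ==> ((y < 6 ==> ((!(y < 6)) && 5*r != -9 && j <= -2 && (!(2*r == j + val - 14)))) && ((!(y < 6)) ==> (5*r != -9 && j <= -2 && (!(2*r == j + val - 6)))))) && ((!(y < 6)) ==> (5*r != -9 && j <= -2 && (!(2*r == j + val + 2))))
  WP_3: (y < 6 ==> ((y < 6 ==> ((y < 6 ==> ((!(y < 6)) && 5*r != -9 && j <= -2 && (!(2*r == j + val - 22)))) && ((!(y < 6)) ==> (5*r != -9 && j <= -2 && (!(2*r == j + val - 14)))))) && ((!(y < 6)) ==> (5*r != -9 && j <= -2 && (!(2*r == j + val - 6)))))) && ((!(y < 6)) ==> (5*r != -9 && j <= -2 && (!(2*r == j + val + 2))))
So before the loop: (y < 6 ==> ((y < 6 ==> ((y < 6 ==> ((!(y < 6)) && 5*r != -9 && j <= -2 && (!(2*r == j + val - 22)))) && ((!(y < 6)) ==> (5*r != -9 && j <= -2 && (!(2*r == j + val - 14)))))) && ((!(y < 6)) ==> (5*r != -9 && j <= -2 && (!(2*r == j + val - 6)))))) && ((!(y < 6)) ==> (5*r != -9 && j <= -2 && (!(2*r == j + val + 2))))
Answer: WP = (y < 6 ==> ((y < 6 ==> ((y < 6 ==> ((!(y < 6)) && 5*r != -9 && j <= -2 && (!(2*r == j + val - 22)))) && ((!(y < 6)) ==> (5*r != -9 && j <= -2 && (!(2*r == j + val - 14)))))) && ((!(y < 6)) ==> (5*r != -9 && j <= -2 && (!(2*r == j + val - 6)))))) && ((!(y < 6)) ==> (5*r != -9 && j <= -2 && (!(2*r == j + val + 2))))


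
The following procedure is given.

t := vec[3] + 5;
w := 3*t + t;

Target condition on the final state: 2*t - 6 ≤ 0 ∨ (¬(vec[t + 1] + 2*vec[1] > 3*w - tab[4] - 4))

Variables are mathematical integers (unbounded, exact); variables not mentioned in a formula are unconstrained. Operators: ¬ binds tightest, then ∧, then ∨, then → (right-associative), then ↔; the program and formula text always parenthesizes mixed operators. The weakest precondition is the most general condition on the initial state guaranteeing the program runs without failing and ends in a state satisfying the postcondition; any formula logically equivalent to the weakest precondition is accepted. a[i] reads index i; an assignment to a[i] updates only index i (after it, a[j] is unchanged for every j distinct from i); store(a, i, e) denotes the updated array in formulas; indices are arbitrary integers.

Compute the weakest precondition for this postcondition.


Working backward. After the program, the postcondition 2*t - 6 ≤ 0 ∨ (¬(vec[t + 1] + 2*vec[1] > 3*w - tab[4] - 4)) must hold; in canonical form it is 2*t ≤ 6 ∨ (¬(tab[4] + vec[t + 1] + 2*vec[1] > 3*w - 4)).
Before w := 3*t + t: 2*t ≤ 6 ∨ (¬(tab[4] + vec[t + 1] + 2*vec[1] > 12*t - 4))
Before t := vec[3] + 5: 2*vec[3] ≤ -4 ∨ (¬(tab[4] + vec[vec[3] + 6] + 2*vec[1] > 12*vec[3] + 56))
Answer: WP = 2*vec[3] ≤ -4 ∨ (¬(tab[4] + vec[vec[3] + 6] + 2*vec[1] > 12*vec[3] + 56))


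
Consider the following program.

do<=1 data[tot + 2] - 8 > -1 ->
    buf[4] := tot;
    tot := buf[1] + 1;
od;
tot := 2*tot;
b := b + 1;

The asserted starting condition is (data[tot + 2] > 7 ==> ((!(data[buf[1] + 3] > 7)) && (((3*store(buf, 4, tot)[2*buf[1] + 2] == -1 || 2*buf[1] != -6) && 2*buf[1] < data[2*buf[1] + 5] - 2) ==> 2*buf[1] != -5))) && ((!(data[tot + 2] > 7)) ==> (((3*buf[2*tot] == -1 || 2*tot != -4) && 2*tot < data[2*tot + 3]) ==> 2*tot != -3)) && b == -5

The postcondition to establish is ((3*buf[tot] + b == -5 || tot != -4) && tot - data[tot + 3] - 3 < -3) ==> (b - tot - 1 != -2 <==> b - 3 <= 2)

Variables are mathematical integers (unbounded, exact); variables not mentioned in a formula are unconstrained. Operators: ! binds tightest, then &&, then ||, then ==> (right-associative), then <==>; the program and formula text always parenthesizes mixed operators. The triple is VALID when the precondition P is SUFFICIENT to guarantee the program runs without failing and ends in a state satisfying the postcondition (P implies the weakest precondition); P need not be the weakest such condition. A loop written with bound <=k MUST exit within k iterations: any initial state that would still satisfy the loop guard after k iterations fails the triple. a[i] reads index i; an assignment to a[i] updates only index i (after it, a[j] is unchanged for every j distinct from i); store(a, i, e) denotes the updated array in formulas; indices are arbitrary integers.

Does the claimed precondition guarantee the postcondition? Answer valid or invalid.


Working backward. After the program, the postcondition ((3*buf[tot] + b == -5 || tot != -4) && tot - data[tot + 3] - 3 < -3) ==> (b - tot - 1 != -2 <==> b - 3 <= 2) must hold; in canonical form it is ((3*buf[tot] + b == -5 || tot != -4) && tot < data[tot + 3]) ==> (b != tot - 1 <==> b <= 5).
Before b := b + 1: ((3*buf[tot] + b == -6 || tot != -4) && tot < data[tot + 3]) ==> (b != tot - 2 <==> b <= 4)
Before tot := 2*tot: ((3*buf[2*tot] + b == -6 || 2*tot != -4) && 2*tot < data[2*tot + 3]) ==> (b != 2*tot - 2 <==> b <= 4)
Before the loop (bound <=1), unroll the exhaustion recursion (WP_0 = exit-now case; WP_j = one more guarded iteration, up to j = 1):
  WP_0: (!(data[tot + 2] > 7)) && (((3*buf[2*tot] + b == -6 || 2*tot != -4) && 2*tot < data[2*tot + 3]) ==> (b != 2*tot - 2 <==> b <= 4))
  WP_1: (data[tot + 2] > 7 ==> ((!(data[buf[1] + 3] > 7)) && (((3*store(buf, 4, tot)[2*buf[1] + 2] + b == -6 || 2*buf[1] != -6) && 2*buf[1] < data[2*buf[1] + 5] - 2) ==> (b != 2*buf[1] <==> b <= 4)))) && ((!(data[tot + 2] > 7)) ==> (((3*buf[2*tot] + b == -6 || 2*tot != -4) && 2*tot < data[2*tot + 3]) ==> (b != 2*tot - 2 <==> b <= 4)))
So before the loop: (data[tot + 2] > 7 ==> ((!(data[buf[1] + 3] > 7)) && (((3*store(buf, 4, tot)[2*buf[1] + 2] + b == -6 || 2*buf[1] != -6) && 2*buf[1] < data[2*buf[1] + 5] - 2) ==> (b != 2*buf[1] <==> b <= 4)))) && ((!(data[tot + 2] > 7)) ==> (((3*buf[2*tot] + b == -6 || 2*tot != -4) && 2*tot < data[2*tot + 3]) ==> (b != 2*tot - 2 <==> b <= 4)))
The weakest precondition is (data[tot + 2] > 7 ==> ((!(data[buf[1] + 3] > 7)) && (((3*store(buf, 4, tot)[2*buf[1] + 2] + b == -6 || 2*buf[1] != -6) && 2*buf[1] < data[2*buf[1] + 5] - 2) ==> (b != 2*buf[1] <==> b <= 4)))) && ((!(data[tot + 2] > 7)) ==> (((3*buf[2*tot] + b == -6 || 2*tot != -4) && 2*tot < data[2*tot + 3]) ==> (b != 2*tot - 2 <==> b <= 4))).
Check whether (data[tot + 2] > 7 ==> ((!(data[buf[1] + 3] > 7)) && (((3*store(buf, 4, tot)[2*buf[1] + 2] == -1 || 2*buf[1] != -6) && 2*buf[1] < data[2*buf[1] + 5] - 2) ==> 2*buf[1] != -5))) && ((!(data[tot + 2] > 7)) ==> (((3*buf[2*tot] == -1 || 2*tot != -4) && 2*tot < data[2*tot + 3]) ==> 2*tot != -3)) && b == -5 implies it.
Every state satisfying the precondition satisfies the weakest precondition: the implication holds.
Answer: valid


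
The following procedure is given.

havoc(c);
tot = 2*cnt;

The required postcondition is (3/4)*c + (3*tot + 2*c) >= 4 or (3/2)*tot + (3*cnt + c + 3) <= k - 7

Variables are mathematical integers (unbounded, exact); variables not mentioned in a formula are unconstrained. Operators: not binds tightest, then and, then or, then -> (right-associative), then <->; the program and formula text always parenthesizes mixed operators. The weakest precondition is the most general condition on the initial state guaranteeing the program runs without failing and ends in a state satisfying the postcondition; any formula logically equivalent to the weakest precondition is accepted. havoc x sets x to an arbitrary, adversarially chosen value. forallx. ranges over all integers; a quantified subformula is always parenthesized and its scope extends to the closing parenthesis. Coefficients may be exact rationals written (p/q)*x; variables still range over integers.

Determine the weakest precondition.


Working backward. After the program, the postcondition (3/4)*c + (3*tot + 2*c) >= 4 or (3/2)*tot + (3*cnt + c + 3) <= k - 7 must hold; in canonical form it is (11/4)*c + 3*tot >= 4 or c + 3*cnt + (3/2)*tot <= k - 10.
Before tot := 2*cnt: (11/4)*c + 6*cnt >= 4 or c + 6*cnt <= k - 10
Before havoc c: forall c_1. ((11/4)*c_1 + 6*cnt >= 4 or c_1 + 6*cnt <= k - 10)
Answer: WP = forall c_1. ((11/4)*c_1 + 6*cnt >= 4 or c_1 + 6*cnt <= k - 10)


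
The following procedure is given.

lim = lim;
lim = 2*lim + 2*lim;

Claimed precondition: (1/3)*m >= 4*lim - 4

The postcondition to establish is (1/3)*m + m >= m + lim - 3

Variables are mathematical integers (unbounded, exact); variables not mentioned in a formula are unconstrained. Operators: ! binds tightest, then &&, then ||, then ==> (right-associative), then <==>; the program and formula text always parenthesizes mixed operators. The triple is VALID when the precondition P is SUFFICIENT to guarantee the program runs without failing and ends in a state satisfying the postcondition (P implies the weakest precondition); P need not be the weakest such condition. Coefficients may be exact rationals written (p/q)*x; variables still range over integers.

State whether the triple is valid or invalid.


Working backward. After the program, the postcondition (1/3)*m + m >= m + lim - 3 must hold; in canonical form it is (1/3)*m >= lim - 3.
Before lim := 2*lim + 2*lim: (1/3)*m >= 4*lim - 3
Before lim := lim: (1/3)*m >= 4*lim - 3
The weakest precondition is (1/3)*m >= 4*lim - 3.
Check whether (1/3)*m >= 4*lim - 4 implies it.
Countermodel: at the initial state lim = 1, m = 2, the precondition holds but the weakest precondition fails.
Answer: invalid


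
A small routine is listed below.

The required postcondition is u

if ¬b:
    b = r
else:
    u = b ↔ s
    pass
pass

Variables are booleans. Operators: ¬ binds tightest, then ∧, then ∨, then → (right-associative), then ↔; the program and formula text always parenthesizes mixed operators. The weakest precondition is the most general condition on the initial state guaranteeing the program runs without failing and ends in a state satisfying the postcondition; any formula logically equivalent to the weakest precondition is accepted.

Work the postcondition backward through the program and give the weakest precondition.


Working backward. After the program, u must hold.
Before skip: u
Then branch requires u; else branch requires b ↔ s.
Before the if: ((¬b) → u) ∧ (b → (b ↔ s))
Answer: WP = ((¬b) → u) ∧ (b → (b ↔ s))


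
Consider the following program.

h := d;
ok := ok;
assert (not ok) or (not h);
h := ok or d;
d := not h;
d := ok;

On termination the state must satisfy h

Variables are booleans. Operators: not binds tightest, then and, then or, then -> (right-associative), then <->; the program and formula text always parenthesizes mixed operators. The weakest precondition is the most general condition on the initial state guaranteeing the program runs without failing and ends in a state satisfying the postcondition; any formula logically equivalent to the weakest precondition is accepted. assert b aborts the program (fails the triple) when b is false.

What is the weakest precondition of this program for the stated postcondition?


Working backward. After the program, h must hold.
Before d := ok: h
Before d := not h: h
Before h := ok or d: ok or d
Before assert (not ok) or (not h): ((not ok) or (not h)) and (ok or d)
Before ok := ok: ((not ok) or (not h)) and (ok or d)
Before h := d: ((not ok) or (not d)) and (ok or d)
Answer: WP = ((not ok) or (not d)) and (ok or d)
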